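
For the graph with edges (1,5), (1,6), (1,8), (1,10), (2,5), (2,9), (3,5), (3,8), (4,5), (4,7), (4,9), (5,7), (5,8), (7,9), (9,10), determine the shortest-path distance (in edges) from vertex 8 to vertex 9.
3 (path: 8 -> 5 -> 4 -> 9, 3 edges)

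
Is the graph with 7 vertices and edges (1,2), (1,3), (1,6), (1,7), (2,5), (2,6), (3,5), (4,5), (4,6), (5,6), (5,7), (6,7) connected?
Yes (BFS from 1 visits [1, 2, 3, 6, 7, 5, 4] — all 7 vertices reached)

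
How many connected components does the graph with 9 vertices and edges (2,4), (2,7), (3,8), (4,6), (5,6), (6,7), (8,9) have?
3 (components: {1}, {2, 4, 5, 6, 7}, {3, 8, 9})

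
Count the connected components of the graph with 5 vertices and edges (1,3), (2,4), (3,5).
2 (components: {1, 3, 5}, {2, 4})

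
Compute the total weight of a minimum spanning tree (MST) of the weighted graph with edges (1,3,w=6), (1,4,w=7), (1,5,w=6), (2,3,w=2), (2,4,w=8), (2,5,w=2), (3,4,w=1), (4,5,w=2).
11 (MST edges: (1,5,w=6), (2,3,w=2), (2,5,w=2), (3,4,w=1); sum of weights 6 + 2 + 2 + 1 = 11)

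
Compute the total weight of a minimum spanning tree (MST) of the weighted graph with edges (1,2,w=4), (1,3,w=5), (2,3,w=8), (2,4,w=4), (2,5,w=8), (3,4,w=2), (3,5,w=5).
15 (MST edges: (1,2,w=4), (2,4,w=4), (3,4,w=2), (3,5,w=5); sum of weights 4 + 4 + 2 + 5 = 15)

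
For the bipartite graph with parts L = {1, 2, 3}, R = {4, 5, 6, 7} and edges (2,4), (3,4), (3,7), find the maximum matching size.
2 (matching: (2,4), (3,7); upper bound min(|L|,|R|) = min(3,4) = 3)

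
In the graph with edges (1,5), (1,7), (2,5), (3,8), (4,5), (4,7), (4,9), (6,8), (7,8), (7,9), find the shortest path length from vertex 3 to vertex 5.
4 (path: 3 -> 8 -> 7 -> 4 -> 5, 4 edges)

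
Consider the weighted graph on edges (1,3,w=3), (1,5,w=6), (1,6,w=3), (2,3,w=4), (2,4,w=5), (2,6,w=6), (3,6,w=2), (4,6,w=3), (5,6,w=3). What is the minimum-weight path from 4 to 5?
6 (path: 4 -> 6 -> 5; weights 3 + 3 = 6)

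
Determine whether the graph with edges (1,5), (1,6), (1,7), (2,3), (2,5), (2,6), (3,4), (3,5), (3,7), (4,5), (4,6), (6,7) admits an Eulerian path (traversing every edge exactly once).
No (4 vertices have odd degree: {1, 2, 4, 7}; Eulerian path requires 0 or 2)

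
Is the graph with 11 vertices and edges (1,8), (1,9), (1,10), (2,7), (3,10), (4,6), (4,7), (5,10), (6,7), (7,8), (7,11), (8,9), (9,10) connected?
Yes (BFS from 1 visits [1, 8, 9, 10, 7, 3, 5, 2, 4, 6, 11] — all 11 vertices reached)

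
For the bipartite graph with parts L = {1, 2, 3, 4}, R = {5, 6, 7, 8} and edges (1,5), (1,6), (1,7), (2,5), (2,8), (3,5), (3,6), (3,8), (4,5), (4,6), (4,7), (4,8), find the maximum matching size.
4 (matching: (1,7), (2,8), (3,6), (4,5); upper bound min(|L|,|R|) = min(4,4) = 4)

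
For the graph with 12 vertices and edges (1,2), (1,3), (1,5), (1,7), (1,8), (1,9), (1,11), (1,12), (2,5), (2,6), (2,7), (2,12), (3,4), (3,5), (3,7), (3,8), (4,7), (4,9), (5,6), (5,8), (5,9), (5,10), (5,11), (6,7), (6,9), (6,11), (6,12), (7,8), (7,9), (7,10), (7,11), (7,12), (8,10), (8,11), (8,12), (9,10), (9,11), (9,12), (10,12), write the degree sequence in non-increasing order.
[10, 8, 8, 8, 7, 7, 6, 6, 5, 5, 5, 3] (degrees: deg(1)=8, deg(2)=5, deg(3)=5, deg(4)=3, deg(5)=8, deg(6)=6, deg(7)=10, deg(8)=7, deg(9)=8, deg(10)=5, deg(11)=6, deg(12)=7)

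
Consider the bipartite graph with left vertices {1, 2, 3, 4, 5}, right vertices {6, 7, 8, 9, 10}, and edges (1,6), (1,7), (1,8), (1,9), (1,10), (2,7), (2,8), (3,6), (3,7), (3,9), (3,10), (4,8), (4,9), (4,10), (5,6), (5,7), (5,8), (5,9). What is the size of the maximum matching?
5 (matching: (1,10), (2,7), (3,9), (4,8), (5,6); upper bound min(|L|,|R|) = min(5,5) = 5)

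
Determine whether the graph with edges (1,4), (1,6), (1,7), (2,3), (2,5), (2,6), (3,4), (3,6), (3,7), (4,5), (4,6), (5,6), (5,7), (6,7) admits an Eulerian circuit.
No (2 vertices have odd degree: {1, 2}; Eulerian circuit requires 0)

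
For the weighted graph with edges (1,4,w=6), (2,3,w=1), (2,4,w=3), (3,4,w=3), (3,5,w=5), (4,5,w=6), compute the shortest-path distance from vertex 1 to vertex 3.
9 (path: 1 -> 4 -> 3; weights 6 + 3 = 9)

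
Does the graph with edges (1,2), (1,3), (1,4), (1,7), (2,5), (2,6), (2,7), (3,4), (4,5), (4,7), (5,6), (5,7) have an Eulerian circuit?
Yes (the graph is connected and all 7 vertices have even degree)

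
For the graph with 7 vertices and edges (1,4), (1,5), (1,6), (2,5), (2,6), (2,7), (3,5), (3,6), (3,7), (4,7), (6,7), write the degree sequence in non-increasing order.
[4, 4, 3, 3, 3, 3, 2] (degrees: deg(1)=3, deg(2)=3, deg(3)=3, deg(4)=2, deg(5)=3, deg(6)=4, deg(7)=4)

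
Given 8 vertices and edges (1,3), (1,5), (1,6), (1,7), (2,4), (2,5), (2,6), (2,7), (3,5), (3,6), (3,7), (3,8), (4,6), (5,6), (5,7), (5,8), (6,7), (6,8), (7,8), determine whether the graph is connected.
Yes (BFS from 1 visits [1, 3, 5, 6, 7, 8, 2, 4] — all 8 vertices reached)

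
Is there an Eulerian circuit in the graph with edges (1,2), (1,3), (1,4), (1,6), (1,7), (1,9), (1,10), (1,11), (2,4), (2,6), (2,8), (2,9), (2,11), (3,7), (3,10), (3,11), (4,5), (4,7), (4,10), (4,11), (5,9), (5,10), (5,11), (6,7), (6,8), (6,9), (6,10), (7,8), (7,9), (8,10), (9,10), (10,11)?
Yes (the graph is connected and all 11 vertices have even degree)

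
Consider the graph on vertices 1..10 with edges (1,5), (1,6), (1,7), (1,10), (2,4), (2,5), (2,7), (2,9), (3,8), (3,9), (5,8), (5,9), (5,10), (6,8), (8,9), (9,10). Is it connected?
Yes (BFS from 1 visits [1, 5, 6, 7, 10, 2, 8, 9, 4, 3] — all 10 vertices reached)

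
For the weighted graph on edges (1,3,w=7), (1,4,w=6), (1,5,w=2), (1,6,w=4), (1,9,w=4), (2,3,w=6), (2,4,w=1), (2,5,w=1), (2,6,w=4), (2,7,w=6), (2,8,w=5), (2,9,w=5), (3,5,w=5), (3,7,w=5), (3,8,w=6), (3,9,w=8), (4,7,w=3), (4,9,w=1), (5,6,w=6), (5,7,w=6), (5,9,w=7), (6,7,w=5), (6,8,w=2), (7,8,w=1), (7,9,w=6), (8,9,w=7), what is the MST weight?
16 (MST edges: (1,5,w=2), (2,4,w=1), (2,5,w=1), (3,5,w=5), (4,7,w=3), (4,9,w=1), (6,8,w=2), (7,8,w=1); sum of weights 2 + 1 + 1 + 5 + 3 + 1 + 2 + 1 = 16)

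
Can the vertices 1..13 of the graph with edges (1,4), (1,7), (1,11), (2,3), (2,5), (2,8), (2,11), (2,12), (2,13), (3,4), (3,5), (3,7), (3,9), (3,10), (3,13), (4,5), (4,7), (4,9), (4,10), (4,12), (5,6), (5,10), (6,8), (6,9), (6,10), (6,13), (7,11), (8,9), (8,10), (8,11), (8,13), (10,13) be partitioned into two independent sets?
No (odd cycle of length 3: 4 -> 1 -> 7 -> 4)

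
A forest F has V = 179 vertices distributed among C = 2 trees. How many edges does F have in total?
177 (Each of the 2 component trees on V_i vertices has V_i - 1 edges; summing gives V - C = 179 - 2 = 177)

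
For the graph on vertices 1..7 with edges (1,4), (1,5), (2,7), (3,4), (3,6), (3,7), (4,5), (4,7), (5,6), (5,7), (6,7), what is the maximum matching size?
3 (matching: (1,4), (3,7), (5,6); upper bound floor(n/2) = floor(7/2) = 3)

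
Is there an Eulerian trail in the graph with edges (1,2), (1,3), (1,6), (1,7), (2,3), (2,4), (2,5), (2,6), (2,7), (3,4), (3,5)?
Yes — and in fact it has an Eulerian circuit (the graph is connected and all 7 vertices have even degree)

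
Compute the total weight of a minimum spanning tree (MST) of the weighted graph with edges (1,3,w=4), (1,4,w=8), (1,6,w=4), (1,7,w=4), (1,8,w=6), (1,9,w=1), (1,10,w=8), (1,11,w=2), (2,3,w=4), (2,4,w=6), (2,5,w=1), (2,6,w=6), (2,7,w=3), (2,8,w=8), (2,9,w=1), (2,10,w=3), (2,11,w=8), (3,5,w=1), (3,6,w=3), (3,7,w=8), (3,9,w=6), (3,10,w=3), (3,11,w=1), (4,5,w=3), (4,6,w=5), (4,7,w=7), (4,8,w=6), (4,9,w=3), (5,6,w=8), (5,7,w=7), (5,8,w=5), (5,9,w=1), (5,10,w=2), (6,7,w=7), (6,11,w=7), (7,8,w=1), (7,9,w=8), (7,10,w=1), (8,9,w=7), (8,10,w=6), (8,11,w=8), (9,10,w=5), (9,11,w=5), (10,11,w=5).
15 (MST edges: (1,9,w=1), (2,5,w=1), (2,9,w=1), (3,5,w=1), (3,6,w=3), (3,11,w=1), (4,5,w=3), (5,10,w=2), (7,8,w=1), (7,10,w=1); sum of weights 1 + 1 + 1 + 1 + 3 + 1 + 3 + 2 + 1 + 1 = 15)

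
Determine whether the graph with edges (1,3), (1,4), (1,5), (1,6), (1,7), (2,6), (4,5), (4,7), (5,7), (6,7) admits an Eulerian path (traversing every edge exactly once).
No (6 vertices have odd degree: {1, 2, 3, 4, 5, 6}; Eulerian path requires 0 or 2)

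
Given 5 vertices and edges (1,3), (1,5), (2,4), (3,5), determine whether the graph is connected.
No, it has 2 components: {1, 3, 5}, {2, 4}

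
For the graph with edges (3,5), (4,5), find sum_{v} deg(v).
4 (handshake: sum of degrees = 2|E| = 2 x 2 = 4)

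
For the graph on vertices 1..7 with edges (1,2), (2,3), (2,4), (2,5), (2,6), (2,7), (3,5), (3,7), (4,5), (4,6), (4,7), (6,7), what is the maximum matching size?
3 (matching: (2,7), (3,5), (4,6); upper bound floor(n/2) = floor(7/2) = 3)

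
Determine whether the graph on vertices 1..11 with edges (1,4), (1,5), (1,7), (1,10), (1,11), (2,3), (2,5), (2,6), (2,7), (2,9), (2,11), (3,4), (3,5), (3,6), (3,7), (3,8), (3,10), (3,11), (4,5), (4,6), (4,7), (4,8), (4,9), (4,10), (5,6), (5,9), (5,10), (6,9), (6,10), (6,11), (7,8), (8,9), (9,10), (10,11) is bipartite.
No (odd cycle of length 3: 7 -> 1 -> 4 -> 7)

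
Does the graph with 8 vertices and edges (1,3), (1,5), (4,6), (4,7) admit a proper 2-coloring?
Yes. Partition: {1, 2, 4, 8}, {3, 5, 6, 7}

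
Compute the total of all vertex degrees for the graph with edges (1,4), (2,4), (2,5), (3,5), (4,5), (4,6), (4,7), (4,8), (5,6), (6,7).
20 (handshake: sum of degrees = 2|E| = 2 x 10 = 20)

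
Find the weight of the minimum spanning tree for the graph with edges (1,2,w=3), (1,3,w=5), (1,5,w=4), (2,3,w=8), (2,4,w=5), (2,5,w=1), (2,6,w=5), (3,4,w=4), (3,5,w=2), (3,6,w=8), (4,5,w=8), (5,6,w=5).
15 (MST edges: (1,2,w=3), (2,5,w=1), (2,6,w=5), (3,4,w=4), (3,5,w=2); sum of weights 3 + 1 + 5 + 4 + 2 = 15)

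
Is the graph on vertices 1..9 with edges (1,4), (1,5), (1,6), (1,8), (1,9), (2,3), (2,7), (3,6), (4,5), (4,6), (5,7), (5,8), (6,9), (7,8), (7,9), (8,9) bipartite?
No (odd cycle of length 3: 9 -> 1 -> 8 -> 9)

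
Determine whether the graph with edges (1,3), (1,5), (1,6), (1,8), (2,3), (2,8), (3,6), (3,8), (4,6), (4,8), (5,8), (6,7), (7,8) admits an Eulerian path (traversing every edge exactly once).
Yes — and in fact it has an Eulerian circuit (the graph is connected and all 8 vertices have even degree)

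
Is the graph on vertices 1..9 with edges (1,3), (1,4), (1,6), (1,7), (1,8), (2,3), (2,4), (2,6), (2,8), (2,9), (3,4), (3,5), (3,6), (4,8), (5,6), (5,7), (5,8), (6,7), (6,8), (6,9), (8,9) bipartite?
No (odd cycle of length 3: 7 -> 1 -> 6 -> 7)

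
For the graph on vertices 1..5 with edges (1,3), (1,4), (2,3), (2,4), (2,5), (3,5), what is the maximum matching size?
2 (matching: (1,4), (2,5); upper bound floor(n/2) = floor(5/2) = 2)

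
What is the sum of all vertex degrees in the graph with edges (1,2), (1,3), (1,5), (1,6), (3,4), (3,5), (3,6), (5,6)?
16 (handshake: sum of degrees = 2|E| = 2 x 8 = 16)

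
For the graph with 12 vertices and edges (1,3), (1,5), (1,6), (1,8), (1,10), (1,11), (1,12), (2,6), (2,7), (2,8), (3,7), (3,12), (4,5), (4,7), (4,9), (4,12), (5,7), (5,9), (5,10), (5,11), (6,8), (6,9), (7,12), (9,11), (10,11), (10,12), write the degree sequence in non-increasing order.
[7, 6, 5, 5, 4, 4, 4, 4, 4, 3, 3, 3] (degrees: deg(1)=7, deg(2)=3, deg(3)=3, deg(4)=4, deg(5)=6, deg(6)=4, deg(7)=5, deg(8)=3, deg(9)=4, deg(10)=4, deg(11)=4, deg(12)=5)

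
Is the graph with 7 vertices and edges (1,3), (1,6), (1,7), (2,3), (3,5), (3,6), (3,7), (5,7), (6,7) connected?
No, it has 2 components: {1, 2, 3, 5, 6, 7}, {4}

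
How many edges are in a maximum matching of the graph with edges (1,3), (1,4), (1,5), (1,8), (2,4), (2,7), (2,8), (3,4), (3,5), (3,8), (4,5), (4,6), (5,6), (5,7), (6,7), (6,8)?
4 (matching: (1,3), (2,8), (4,6), (5,7); upper bound floor(n/2) = floor(8/2) = 4)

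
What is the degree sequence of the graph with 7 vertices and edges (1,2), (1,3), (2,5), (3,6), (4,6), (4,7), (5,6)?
[3, 2, 2, 2, 2, 2, 1] (degrees: deg(1)=2, deg(2)=2, deg(3)=2, deg(4)=2, deg(5)=2, deg(6)=3, deg(7)=1)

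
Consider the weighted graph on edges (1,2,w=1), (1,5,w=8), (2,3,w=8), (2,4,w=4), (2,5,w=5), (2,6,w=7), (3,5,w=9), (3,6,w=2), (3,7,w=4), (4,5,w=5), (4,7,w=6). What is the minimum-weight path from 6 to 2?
7 (path: 6 -> 2; weights 7 = 7)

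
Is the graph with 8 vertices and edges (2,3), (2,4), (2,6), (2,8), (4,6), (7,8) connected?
No, it has 3 components: {1}, {2, 3, 4, 6, 7, 8}, {5}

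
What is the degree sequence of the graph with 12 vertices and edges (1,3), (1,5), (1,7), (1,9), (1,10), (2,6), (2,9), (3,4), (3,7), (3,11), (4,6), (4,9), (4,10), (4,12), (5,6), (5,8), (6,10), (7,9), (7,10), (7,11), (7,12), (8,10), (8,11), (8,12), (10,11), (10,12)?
[7, 6, 5, 5, 4, 4, 4, 4, 4, 4, 3, 2] (degrees: deg(1)=5, deg(2)=2, deg(3)=4, deg(4)=5, deg(5)=3, deg(6)=4, deg(7)=6, deg(8)=4, deg(9)=4, deg(10)=7, deg(11)=4, deg(12)=4)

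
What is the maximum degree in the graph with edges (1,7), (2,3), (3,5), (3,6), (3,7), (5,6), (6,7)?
4 (attained at vertex 3)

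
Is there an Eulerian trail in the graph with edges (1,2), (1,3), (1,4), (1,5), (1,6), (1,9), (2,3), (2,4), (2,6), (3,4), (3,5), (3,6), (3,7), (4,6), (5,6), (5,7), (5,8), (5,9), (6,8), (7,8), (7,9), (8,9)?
Yes — and in fact it has an Eulerian circuit (the graph is connected and all 9 vertices have even degree)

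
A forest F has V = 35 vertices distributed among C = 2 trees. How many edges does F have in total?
33 (Each of the 2 component trees on V_i vertices has V_i - 1 edges; summing gives V - C = 35 - 2 = 33)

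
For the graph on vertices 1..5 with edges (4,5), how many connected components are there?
4 (components: {1}, {2}, {3}, {4, 5})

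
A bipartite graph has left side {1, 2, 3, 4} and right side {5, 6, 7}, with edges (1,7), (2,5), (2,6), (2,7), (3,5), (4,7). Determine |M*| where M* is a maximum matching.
3 (matching: (1,7), (2,6), (3,5); upper bound min(|L|,|R|) = min(4,3) = 3)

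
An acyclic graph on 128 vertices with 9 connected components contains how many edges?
119 (Each of the 9 component trees on V_i vertices has V_i - 1 edges; summing gives V - C = 128 - 9 = 119)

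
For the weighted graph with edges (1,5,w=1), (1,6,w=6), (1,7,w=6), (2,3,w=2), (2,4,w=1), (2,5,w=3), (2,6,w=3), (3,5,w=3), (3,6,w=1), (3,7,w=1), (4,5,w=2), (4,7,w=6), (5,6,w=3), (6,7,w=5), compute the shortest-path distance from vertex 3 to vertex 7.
1 (path: 3 -> 7; weights 1 = 1)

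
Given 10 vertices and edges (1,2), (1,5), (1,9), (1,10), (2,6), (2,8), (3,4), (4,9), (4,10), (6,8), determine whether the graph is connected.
No, it has 2 components: {1, 2, 3, 4, 5, 6, 8, 9, 10}, {7}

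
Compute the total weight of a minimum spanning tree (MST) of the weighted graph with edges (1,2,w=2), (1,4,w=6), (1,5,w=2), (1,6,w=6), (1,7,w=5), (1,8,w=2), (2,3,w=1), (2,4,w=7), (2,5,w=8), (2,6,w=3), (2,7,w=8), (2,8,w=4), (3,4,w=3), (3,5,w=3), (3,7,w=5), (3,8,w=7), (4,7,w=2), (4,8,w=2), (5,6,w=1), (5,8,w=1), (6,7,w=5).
11 (MST edges: (1,2,w=2), (1,8,w=2), (2,3,w=1), (4,7,w=2), (4,8,w=2), (5,6,w=1), (5,8,w=1); sum of weights 2 + 2 + 1 + 2 + 2 + 1 + 1 = 11)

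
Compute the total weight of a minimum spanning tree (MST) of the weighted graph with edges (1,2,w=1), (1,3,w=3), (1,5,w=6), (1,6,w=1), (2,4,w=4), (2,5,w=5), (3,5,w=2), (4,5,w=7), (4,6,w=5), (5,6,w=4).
11 (MST edges: (1,2,w=1), (1,3,w=3), (1,6,w=1), (2,4,w=4), (3,5,w=2); sum of weights 1 + 3 + 1 + 4 + 2 = 11)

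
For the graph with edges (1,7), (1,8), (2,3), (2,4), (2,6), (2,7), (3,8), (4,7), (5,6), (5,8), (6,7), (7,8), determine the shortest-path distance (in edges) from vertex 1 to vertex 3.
2 (path: 1 -> 8 -> 3, 2 edges)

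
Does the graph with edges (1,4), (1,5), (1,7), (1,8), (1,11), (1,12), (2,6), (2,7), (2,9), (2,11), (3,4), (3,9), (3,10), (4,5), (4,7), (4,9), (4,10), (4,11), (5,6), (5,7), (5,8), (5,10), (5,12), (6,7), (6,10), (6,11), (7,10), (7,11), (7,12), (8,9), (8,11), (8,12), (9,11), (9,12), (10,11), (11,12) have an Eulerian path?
No (6 vertices have odd degree: {3, 4, 5, 6, 8, 11}; Eulerian path requires 0 or 2)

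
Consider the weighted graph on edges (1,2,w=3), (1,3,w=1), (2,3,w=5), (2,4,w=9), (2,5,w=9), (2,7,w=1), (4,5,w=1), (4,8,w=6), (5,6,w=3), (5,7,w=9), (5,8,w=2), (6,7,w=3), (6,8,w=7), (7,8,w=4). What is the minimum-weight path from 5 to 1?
10 (path: 5 -> 8 -> 7 -> 2 -> 1; weights 2 + 4 + 1 + 3 = 10)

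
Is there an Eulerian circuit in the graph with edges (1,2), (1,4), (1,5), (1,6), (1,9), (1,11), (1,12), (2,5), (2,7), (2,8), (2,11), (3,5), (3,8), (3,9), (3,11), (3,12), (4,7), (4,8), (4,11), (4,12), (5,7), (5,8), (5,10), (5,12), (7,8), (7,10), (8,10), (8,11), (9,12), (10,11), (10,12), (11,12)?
No (12 vertices have odd degree: {1, 2, 3, 4, 5, 6, 7, 8, 9, 10, 11, 12}; Eulerian circuit requires 0)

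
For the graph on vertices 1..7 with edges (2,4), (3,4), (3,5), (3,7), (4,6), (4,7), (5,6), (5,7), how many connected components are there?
2 (components: {1}, {2, 3, 4, 5, 6, 7})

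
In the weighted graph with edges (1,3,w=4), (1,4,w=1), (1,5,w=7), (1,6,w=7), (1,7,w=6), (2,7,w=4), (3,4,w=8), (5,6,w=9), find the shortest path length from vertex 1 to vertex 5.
7 (path: 1 -> 5; weights 7 = 7)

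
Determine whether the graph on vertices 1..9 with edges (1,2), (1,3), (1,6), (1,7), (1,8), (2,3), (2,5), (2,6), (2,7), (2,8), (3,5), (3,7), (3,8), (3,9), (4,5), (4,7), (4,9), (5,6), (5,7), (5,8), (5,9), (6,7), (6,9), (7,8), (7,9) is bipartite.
No (odd cycle of length 3: 6 -> 1 -> 2 -> 6)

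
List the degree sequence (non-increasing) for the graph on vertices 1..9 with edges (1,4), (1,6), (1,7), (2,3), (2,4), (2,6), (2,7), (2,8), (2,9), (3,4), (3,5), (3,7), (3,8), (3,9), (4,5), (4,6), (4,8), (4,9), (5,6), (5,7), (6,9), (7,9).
[7, 6, 6, 5, 5, 5, 4, 3, 3] (degrees: deg(1)=3, deg(2)=6, deg(3)=6, deg(4)=7, deg(5)=4, deg(6)=5, deg(7)=5, deg(8)=3, deg(9)=5)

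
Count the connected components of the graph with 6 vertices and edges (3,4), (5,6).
4 (components: {1}, {2}, {3, 4}, {5, 6})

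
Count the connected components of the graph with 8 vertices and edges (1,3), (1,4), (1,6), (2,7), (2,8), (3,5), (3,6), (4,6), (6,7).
1 (components: {1, 2, 3, 4, 5, 6, 7, 8})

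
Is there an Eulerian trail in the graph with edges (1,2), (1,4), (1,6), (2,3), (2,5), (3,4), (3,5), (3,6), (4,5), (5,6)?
No (4 vertices have odd degree: {1, 2, 4, 6}; Eulerian path requires 0 or 2)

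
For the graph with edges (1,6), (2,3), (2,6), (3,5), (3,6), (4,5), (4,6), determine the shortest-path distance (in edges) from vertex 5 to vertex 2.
2 (path: 5 -> 3 -> 2, 2 edges)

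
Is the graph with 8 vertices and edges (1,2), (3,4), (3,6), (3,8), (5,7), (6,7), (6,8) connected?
No, it has 2 components: {1, 2}, {3, 4, 5, 6, 7, 8}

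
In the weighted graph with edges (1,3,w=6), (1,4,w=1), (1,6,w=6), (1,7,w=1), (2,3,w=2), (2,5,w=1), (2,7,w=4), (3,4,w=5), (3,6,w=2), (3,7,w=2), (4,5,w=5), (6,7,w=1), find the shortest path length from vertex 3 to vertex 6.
2 (path: 3 -> 6; weights 2 = 2)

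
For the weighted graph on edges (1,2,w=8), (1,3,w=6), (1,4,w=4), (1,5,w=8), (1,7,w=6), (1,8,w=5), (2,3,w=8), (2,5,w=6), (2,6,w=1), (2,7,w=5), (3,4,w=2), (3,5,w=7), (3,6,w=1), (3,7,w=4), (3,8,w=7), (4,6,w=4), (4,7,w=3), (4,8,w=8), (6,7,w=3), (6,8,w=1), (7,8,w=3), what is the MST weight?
18 (MST edges: (1,4,w=4), (2,5,w=6), (2,6,w=1), (3,4,w=2), (3,6,w=1), (4,7,w=3), (6,8,w=1); sum of weights 4 + 6 + 1 + 2 + 1 + 3 + 1 = 18)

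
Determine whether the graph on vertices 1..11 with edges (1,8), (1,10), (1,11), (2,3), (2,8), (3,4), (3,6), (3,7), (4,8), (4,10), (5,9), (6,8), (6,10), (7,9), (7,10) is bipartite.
Yes. Partition: {1, 2, 4, 5, 6, 7}, {3, 8, 9, 10, 11}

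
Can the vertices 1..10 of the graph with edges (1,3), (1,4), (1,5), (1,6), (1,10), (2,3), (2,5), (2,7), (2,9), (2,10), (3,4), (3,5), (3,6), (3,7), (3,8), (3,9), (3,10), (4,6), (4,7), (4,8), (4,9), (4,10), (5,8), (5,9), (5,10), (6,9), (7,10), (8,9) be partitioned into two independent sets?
No (odd cycle of length 3: 5 -> 1 -> 3 -> 5)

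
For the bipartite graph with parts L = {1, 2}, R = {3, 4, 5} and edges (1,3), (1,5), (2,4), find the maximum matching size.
2 (matching: (1,5), (2,4); upper bound min(|L|,|R|) = min(2,3) = 2)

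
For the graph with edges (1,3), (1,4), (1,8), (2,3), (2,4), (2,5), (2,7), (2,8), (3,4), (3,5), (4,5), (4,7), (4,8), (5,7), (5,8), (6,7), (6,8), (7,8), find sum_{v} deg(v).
36 (handshake: sum of degrees = 2|E| = 2 x 18 = 36)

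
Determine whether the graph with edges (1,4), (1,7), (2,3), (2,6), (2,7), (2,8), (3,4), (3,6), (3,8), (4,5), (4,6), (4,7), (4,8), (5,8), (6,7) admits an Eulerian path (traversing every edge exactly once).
Yes — and in fact it has an Eulerian circuit (the graph is connected and all 8 vertices have even degree)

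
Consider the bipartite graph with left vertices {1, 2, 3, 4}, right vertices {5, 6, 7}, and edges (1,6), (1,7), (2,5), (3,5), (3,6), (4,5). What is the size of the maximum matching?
3 (matching: (1,7), (2,5), (3,6); upper bound min(|L|,|R|) = min(4,3) = 3)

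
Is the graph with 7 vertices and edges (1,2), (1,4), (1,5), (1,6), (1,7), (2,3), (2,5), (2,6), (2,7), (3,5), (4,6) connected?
Yes (BFS from 1 visits [1, 2, 4, 5, 6, 7, 3] — all 7 vertices reached)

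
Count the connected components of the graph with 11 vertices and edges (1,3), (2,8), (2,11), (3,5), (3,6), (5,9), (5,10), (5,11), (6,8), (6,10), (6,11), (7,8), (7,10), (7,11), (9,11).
2 (components: {1, 2, 3, 5, 6, 7, 8, 9, 10, 11}, {4})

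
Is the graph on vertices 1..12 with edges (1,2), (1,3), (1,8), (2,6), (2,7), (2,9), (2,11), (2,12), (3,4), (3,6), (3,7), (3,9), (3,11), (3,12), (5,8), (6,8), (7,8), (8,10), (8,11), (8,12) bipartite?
Yes. Partition: {1, 4, 5, 6, 7, 9, 10, 11, 12}, {2, 3, 8}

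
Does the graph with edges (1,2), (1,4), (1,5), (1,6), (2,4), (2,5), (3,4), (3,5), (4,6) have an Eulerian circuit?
No (2 vertices have odd degree: {2, 5}; Eulerian circuit requires 0)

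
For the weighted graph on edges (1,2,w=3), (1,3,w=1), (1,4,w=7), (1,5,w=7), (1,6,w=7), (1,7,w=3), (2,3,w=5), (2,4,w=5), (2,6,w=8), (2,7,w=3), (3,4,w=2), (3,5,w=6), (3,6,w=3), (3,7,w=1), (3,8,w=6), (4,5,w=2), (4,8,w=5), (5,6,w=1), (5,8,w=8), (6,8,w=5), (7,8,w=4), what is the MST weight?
14 (MST edges: (1,2,w=3), (1,3,w=1), (3,4,w=2), (3,7,w=1), (4,5,w=2), (5,6,w=1), (7,8,w=4); sum of weights 3 + 1 + 2 + 1 + 2 + 1 + 4 = 14)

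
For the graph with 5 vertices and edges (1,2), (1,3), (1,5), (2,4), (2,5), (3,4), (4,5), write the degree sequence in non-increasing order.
[3, 3, 3, 3, 2] (degrees: deg(1)=3, deg(2)=3, deg(3)=2, deg(4)=3, deg(5)=3)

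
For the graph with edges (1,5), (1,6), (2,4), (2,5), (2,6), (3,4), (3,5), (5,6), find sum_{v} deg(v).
16 (handshake: sum of degrees = 2|E| = 2 x 8 = 16)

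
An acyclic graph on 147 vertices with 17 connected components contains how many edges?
130 (Each of the 17 component trees on V_i vertices has V_i - 1 edges; summing gives V - C = 147 - 17 = 130)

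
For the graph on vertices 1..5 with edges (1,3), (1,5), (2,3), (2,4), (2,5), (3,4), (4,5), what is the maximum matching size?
2 (matching: (2,3), (4,5); upper bound floor(n/2) = floor(5/2) = 2)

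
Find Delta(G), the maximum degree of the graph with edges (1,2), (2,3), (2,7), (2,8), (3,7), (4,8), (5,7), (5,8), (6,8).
4 (attained at vertices 2, 8)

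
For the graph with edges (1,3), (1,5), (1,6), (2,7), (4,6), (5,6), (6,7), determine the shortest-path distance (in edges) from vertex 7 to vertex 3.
3 (path: 7 -> 6 -> 1 -> 3, 3 edges)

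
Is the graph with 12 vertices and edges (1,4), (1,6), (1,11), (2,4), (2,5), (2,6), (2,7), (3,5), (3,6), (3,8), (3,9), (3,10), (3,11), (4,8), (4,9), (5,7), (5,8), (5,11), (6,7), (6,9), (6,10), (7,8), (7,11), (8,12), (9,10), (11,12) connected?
Yes (BFS from 1 visits [1, 4, 6, 11, 2, 8, 9, 3, 7, 10, 5, 12] — all 12 vertices reached)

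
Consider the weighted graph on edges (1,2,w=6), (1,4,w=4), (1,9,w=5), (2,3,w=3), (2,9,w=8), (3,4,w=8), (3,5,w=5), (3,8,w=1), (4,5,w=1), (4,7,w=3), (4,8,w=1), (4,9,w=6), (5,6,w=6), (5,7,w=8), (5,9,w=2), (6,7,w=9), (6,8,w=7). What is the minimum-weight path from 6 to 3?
8 (path: 6 -> 8 -> 3; weights 7 + 1 = 8)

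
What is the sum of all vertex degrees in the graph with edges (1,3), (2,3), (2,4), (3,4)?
8 (handshake: sum of degrees = 2|E| = 2 x 4 = 8)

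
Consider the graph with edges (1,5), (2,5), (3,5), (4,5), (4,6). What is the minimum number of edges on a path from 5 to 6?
2 (path: 5 -> 4 -> 6, 2 edges)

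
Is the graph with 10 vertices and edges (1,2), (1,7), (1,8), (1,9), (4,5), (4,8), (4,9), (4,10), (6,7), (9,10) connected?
No, it has 2 components: {1, 2, 4, 5, 6, 7, 8, 9, 10}, {3}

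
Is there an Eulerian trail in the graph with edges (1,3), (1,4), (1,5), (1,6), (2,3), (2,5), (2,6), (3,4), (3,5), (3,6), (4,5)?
No (4 vertices have odd degree: {2, 3, 4, 6}; Eulerian path requires 0 or 2)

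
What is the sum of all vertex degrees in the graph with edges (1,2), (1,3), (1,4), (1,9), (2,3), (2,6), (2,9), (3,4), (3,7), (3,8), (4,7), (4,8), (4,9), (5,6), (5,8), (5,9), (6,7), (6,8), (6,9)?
38 (handshake: sum of degrees = 2|E| = 2 x 19 = 38)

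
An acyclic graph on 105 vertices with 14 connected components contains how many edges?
91 (Each of the 14 component trees on V_i vertices has V_i - 1 edges; summing gives V - C = 105 - 14 = 91)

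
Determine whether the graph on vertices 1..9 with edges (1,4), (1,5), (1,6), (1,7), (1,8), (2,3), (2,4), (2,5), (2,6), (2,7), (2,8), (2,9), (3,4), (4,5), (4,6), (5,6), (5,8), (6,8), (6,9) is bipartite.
No (odd cycle of length 3: 4 -> 1 -> 5 -> 4)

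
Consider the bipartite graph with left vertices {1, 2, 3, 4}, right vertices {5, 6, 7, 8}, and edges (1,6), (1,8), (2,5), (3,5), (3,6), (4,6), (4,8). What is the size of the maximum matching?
3 (matching: (1,8), (2,5), (3,6); upper bound min(|L|,|R|) = min(4,4) = 4)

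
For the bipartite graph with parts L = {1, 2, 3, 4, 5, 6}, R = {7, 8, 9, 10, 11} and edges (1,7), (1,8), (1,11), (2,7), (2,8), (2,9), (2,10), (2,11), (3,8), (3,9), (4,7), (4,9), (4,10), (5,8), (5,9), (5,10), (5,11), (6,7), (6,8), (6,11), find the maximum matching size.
5 (matching: (1,11), (2,10), (3,9), (4,7), (5,8); upper bound min(|L|,|R|) = min(6,5) = 5)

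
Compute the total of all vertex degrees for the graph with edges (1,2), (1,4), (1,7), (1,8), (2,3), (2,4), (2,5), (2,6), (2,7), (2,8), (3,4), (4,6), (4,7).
26 (handshake: sum of degrees = 2|E| = 2 x 13 = 26)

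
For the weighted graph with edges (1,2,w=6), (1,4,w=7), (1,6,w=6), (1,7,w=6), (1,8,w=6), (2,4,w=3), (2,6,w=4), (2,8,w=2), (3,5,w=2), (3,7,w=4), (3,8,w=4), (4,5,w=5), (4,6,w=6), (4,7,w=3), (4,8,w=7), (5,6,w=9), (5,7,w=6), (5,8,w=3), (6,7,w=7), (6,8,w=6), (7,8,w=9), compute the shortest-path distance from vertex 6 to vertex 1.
6 (path: 6 -> 1; weights 6 = 6)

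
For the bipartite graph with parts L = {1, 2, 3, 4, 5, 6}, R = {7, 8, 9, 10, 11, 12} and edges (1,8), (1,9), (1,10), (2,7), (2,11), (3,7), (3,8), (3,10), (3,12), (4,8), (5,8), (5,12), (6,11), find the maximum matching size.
6 (matching: (1,9), (2,7), (3,10), (4,8), (5,12), (6,11); upper bound min(|L|,|R|) = min(6,6) = 6)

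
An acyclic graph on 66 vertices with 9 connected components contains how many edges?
57 (Each of the 9 component trees on V_i vertices has V_i - 1 edges; summing gives V - C = 66 - 9 = 57)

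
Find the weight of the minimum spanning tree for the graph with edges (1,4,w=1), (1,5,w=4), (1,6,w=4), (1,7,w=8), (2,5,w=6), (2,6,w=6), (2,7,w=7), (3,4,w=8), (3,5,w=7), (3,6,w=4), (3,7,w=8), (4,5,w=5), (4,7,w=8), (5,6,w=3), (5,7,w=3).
21 (MST edges: (1,4,w=1), (1,5,w=4), (2,5,w=6), (3,6,w=4), (5,6,w=3), (5,7,w=3); sum of weights 1 + 4 + 6 + 4 + 3 + 3 = 21)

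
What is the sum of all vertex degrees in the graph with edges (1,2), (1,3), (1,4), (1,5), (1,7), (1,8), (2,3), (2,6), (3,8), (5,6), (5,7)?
22 (handshake: sum of degrees = 2|E| = 2 x 11 = 22)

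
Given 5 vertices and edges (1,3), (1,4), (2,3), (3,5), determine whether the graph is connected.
Yes (BFS from 1 visits [1, 3, 4, 2, 5] — all 5 vertices reached)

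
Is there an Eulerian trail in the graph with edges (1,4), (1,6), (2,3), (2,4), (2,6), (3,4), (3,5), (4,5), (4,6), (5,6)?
No (4 vertices have odd degree: {2, 3, 4, 5}; Eulerian path requires 0 or 2)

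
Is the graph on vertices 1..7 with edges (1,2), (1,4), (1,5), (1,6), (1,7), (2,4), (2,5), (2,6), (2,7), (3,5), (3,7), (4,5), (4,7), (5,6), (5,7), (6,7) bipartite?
No (odd cycle of length 3: 5 -> 1 -> 7 -> 5)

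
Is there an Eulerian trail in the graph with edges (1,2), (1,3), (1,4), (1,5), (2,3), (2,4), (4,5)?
Yes (the graph is connected and exactly 2 vertices have odd degree: {2, 4}; any Eulerian path must start and end at those)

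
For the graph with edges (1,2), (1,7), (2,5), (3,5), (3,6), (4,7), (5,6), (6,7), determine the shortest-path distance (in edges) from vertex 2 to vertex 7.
2 (path: 2 -> 1 -> 7, 2 edges)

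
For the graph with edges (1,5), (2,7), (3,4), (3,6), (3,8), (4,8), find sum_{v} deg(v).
12 (handshake: sum of degrees = 2|E| = 2 x 6 = 12)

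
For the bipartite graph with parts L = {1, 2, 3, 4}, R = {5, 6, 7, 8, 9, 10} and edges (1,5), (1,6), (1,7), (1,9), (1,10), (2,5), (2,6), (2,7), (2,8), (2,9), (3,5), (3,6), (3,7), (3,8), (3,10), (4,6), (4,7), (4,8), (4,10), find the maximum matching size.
4 (matching: (1,10), (2,9), (3,8), (4,7); upper bound min(|L|,|R|) = min(4,6) = 4)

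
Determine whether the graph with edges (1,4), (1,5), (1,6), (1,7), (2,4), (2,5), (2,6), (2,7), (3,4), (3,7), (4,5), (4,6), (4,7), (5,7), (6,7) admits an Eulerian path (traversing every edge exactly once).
Yes — and in fact it has an Eulerian circuit (the graph is connected and all 7 vertices have even degree)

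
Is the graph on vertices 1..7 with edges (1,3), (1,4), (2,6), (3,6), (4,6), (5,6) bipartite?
Yes. Partition: {1, 6, 7}, {2, 3, 4, 5}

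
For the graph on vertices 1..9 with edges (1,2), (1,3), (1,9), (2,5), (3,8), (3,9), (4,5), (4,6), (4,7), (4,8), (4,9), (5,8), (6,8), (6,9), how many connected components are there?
1 (components: {1, 2, 3, 4, 5, 6, 7, 8, 9})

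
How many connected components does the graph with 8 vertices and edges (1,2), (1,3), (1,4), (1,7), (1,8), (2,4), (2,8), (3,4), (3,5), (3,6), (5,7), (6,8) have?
1 (components: {1, 2, 3, 4, 5, 6, 7, 8})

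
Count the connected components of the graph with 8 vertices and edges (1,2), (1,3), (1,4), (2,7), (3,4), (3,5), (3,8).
2 (components: {1, 2, 3, 4, 5, 7, 8}, {6})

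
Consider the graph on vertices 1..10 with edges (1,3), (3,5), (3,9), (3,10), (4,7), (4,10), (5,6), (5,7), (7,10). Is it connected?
No, it has 3 components: {1, 3, 4, 5, 6, 7, 9, 10}, {2}, {8}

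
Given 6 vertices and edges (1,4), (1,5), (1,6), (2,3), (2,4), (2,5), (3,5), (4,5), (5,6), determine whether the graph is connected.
Yes (BFS from 1 visits [1, 4, 5, 6, 2, 3] — all 6 vertices reached)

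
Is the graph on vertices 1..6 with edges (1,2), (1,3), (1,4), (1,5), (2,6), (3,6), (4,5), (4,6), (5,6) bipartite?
No (odd cycle of length 3: 4 -> 1 -> 5 -> 4)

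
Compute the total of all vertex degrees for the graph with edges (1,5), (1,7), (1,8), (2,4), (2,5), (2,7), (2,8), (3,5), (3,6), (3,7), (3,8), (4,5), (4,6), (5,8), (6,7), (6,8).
32 (handshake: sum of degrees = 2|E| = 2 x 16 = 32)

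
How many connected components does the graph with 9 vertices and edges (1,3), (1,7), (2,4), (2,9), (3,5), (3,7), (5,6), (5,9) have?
2 (components: {1, 2, 3, 4, 5, 6, 7, 9}, {8})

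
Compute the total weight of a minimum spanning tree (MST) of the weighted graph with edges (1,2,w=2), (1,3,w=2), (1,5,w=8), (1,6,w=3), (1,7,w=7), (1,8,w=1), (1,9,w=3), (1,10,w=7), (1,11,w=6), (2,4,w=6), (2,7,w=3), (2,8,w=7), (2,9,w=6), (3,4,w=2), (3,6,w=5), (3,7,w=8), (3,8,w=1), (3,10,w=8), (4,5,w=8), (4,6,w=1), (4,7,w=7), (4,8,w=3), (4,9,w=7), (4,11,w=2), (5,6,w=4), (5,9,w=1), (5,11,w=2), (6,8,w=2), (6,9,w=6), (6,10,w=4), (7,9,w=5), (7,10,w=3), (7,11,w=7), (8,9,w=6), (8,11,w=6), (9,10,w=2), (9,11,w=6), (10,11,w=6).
17 (MST edges: (1,2,w=2), (1,8,w=1), (2,7,w=3), (3,4,w=2), (3,8,w=1), (4,6,w=1), (4,11,w=2), (5,9,w=1), (5,11,w=2), (9,10,w=2); sum of weights 2 + 1 + 3 + 2 + 1 + 1 + 2 + 1 + 2 + 2 = 17)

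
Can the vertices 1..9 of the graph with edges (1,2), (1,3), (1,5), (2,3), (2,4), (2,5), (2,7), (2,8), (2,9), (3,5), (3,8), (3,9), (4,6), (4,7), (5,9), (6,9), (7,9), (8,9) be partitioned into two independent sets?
No (odd cycle of length 3: 2 -> 1 -> 3 -> 2)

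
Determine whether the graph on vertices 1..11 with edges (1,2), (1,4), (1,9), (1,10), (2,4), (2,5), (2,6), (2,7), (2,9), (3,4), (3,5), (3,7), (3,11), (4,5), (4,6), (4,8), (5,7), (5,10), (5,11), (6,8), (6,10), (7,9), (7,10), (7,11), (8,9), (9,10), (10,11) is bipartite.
No (odd cycle of length 3: 4 -> 1 -> 2 -> 4)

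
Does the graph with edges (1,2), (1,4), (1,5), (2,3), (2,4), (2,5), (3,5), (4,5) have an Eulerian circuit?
No (2 vertices have odd degree: {1, 4}; Eulerian circuit requires 0)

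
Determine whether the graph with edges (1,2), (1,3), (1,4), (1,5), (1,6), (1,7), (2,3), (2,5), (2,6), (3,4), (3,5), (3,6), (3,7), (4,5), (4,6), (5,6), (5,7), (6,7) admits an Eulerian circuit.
Yes (the graph is connected and all 7 vertices have even degree)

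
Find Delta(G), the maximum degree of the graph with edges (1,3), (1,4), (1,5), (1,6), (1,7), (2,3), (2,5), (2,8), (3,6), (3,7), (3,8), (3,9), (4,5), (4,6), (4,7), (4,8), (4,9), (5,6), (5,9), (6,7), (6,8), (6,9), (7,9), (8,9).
7 (attained at vertex 6)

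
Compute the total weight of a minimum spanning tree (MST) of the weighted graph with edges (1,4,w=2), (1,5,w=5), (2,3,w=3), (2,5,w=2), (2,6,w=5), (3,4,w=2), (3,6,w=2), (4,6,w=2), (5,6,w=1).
9 (MST edges: (1,4,w=2), (2,5,w=2), (3,4,w=2), (3,6,w=2), (5,6,w=1); sum of weights 2 + 2 + 2 + 2 + 1 = 9)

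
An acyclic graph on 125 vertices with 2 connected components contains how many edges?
123 (Each of the 2 component trees on V_i vertices has V_i - 1 edges; summing gives V - C = 125 - 2 = 123)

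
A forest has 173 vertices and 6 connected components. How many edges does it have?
167 (Each of the 6 component trees on V_i vertices has V_i - 1 edges; summing gives V - C = 173 - 6 = 167)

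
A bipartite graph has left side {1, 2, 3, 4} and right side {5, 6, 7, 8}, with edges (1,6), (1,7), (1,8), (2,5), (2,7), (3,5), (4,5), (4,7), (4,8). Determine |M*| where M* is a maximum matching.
4 (matching: (1,6), (2,7), (3,5), (4,8); upper bound min(|L|,|R|) = min(4,4) = 4)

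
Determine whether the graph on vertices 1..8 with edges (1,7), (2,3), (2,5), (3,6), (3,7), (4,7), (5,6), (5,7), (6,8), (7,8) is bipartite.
Yes. Partition: {1, 3, 4, 5, 8}, {2, 6, 7}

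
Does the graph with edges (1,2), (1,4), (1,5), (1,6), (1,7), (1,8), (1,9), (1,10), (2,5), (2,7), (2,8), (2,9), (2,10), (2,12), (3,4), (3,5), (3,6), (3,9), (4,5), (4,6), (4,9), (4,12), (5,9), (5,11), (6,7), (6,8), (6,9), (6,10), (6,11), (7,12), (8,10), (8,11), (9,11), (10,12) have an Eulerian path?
No (4 vertices have odd degree: {2, 8, 9, 10}; Eulerian path requires 0 or 2)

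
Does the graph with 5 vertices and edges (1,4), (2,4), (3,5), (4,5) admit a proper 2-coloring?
Yes. Partition: {1, 2, 5}, {3, 4}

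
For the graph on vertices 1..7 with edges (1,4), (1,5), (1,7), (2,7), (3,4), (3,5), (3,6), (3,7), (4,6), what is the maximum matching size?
3 (matching: (1,7), (3,5), (4,6); upper bound floor(n/2) = floor(7/2) = 3)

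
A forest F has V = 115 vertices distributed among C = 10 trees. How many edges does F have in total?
105 (Each of the 10 component trees on V_i vertices has V_i - 1 edges; summing gives V - C = 115 - 10 = 105)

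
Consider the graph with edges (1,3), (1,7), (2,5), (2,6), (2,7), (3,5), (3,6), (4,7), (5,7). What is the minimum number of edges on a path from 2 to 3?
2 (path: 2 -> 5 -> 3, 2 edges)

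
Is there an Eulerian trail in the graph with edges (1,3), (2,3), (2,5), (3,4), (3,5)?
Yes (the graph is connected and exactly 2 vertices have odd degree: {1, 4}; any Eulerian path must start and end at those)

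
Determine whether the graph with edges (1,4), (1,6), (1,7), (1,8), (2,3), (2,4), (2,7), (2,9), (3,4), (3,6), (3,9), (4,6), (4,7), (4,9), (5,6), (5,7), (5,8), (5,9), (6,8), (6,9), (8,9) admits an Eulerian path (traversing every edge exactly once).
Yes — and in fact it has an Eulerian circuit (the graph is connected and all 9 vertices have even degree)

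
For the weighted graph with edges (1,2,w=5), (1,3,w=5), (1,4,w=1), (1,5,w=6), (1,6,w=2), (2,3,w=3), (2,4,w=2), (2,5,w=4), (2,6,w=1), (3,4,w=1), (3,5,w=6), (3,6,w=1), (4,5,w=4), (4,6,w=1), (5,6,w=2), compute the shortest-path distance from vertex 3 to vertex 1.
2 (path: 3 -> 4 -> 1; weights 1 + 1 = 2)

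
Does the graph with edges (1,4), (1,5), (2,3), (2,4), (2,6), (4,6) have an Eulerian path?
No (4 vertices have odd degree: {2, 3, 4, 5}; Eulerian path requires 0 or 2)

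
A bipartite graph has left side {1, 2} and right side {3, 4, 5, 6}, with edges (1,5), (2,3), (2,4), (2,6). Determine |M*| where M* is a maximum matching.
2 (matching: (1,5), (2,6); upper bound min(|L|,|R|) = min(2,4) = 2)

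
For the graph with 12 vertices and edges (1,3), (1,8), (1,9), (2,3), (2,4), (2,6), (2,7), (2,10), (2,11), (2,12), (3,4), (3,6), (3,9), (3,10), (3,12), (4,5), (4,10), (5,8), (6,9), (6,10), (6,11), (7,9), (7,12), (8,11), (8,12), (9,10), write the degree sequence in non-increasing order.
[7, 7, 5, 5, 5, 4, 4, 4, 3, 3, 3, 2] (degrees: deg(1)=3, deg(2)=7, deg(3)=7, deg(4)=4, deg(5)=2, deg(6)=5, deg(7)=3, deg(8)=4, deg(9)=5, deg(10)=5, deg(11)=3, deg(12)=4)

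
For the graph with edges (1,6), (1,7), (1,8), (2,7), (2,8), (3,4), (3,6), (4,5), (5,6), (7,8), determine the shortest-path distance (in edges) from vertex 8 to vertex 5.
3 (path: 8 -> 1 -> 6 -> 5, 3 edges)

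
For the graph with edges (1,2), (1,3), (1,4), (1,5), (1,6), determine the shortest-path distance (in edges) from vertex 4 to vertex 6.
2 (path: 4 -> 1 -> 6, 2 edges)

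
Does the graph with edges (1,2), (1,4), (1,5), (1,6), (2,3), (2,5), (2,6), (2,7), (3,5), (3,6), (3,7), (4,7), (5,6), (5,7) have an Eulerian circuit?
No (2 vertices have odd degree: {2, 5}; Eulerian circuit requires 0)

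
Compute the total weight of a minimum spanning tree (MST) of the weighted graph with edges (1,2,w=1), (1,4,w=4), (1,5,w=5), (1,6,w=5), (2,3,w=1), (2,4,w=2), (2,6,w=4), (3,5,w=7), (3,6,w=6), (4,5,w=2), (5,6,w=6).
10 (MST edges: (1,2,w=1), (2,3,w=1), (2,4,w=2), (2,6,w=4), (4,5,w=2); sum of weights 1 + 1 + 2 + 4 + 2 = 10)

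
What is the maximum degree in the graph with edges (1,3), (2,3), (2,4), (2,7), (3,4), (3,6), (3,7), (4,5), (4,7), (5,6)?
5 (attained at vertex 3)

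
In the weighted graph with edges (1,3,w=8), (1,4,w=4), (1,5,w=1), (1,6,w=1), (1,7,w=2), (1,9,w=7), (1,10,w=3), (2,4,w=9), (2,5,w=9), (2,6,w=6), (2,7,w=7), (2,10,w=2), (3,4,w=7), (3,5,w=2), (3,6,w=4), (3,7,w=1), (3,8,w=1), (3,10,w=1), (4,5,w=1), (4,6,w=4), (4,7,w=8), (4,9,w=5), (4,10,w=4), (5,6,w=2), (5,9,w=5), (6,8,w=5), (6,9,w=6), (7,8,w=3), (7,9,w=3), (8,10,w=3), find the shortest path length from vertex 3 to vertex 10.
1 (path: 3 -> 10; weights 1 = 1)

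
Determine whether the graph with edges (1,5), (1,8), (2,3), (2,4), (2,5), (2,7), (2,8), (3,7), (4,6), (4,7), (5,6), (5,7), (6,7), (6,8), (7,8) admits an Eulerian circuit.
No (2 vertices have odd degree: {2, 4}; Eulerian circuit requires 0)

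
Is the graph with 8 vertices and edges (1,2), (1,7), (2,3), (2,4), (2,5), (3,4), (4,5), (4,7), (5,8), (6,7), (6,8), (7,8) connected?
Yes (BFS from 1 visits [1, 2, 7, 3, 4, 5, 6, 8] — all 8 vertices reached)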